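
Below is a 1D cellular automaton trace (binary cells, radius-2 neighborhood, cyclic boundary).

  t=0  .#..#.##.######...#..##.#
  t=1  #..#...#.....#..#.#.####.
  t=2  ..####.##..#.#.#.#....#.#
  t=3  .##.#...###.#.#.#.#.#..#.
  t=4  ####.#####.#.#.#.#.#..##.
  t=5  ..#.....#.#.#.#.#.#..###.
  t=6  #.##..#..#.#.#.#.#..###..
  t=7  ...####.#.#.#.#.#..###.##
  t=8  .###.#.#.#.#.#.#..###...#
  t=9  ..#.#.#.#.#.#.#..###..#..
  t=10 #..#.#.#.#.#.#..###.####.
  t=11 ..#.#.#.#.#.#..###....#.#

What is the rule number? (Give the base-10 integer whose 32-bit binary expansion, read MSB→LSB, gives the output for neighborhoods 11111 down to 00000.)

  [31] ##### => .  t=0,i=11
  [30] ####. => #  t=0,i=13
  [29] ###.# => .  t=1,i=23
  [28] ###.. => .  t=0,i=14
  [27] ##.## => .  t=0,i=8
  [26] ##.#. => #  t=0,i=23
  [25] ##..# => #  t=2,i=9
  [24] ##... => .  t=0,i=15
  [23] #.### => .  t=0,i=9
  [22] #.##. => .  t=0,i=6
  [21] #.#.# => .  t=0,i=24
  [20] #.#.. => .  t=0,i=1
  [19] #..## => #  t=0,i=20
  [18] #..#. => #  t=0,i=3
  [17] #...# => #  t=0,i=16
  [16] #.... => .  t=1,i=9
  [15] .#### => .  t=0,i=10
  [14] .###. => #  t=3,i=9
  [13] .##.# => #  t=0,i=7
  [12] .##.. => #  t=2,i=8
  [11] .#.## => .  t=0,i=5
  [10] .#.#. => #  t=0,i=0
  [9] .#..# => .  t=0,i=2
  [8] .#... => #  t=1,i=4
  [7] ..### => #  t=2,i=2
  [6] ..##. => #  t=0,i=21
  [5] ..#.# => .  t=0,i=4
  [4] ..#.. => #  t=0,i=18
  [3] ...## => #  t=3,i=7
  [2] ...#. => .  t=0,i=17
  [1] ....# => #  t=1,i=11
  [0] ..... => .  t=1,i=10
  bits 01000110000011100111010111011010 = 1175352794

1175352794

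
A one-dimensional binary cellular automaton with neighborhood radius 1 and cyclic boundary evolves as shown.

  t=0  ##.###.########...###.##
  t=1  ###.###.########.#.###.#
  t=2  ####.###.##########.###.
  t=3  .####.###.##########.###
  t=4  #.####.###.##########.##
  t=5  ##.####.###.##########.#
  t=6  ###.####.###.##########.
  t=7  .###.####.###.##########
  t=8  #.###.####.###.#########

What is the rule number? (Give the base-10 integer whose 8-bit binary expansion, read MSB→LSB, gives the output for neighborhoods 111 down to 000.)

  [7] ### => #  t=0,i=0
  [6] ##. => #  t=0,i=1
  [5] #.# => #  t=0,i=2
  [4] #.. => #  t=0,i=15
  [3] .## => .  t=0,i=3
  [2] .#. => #  t=1,i=17
  [1] ..# => #  t=0,i=17
  [0] ... => .  t=0,i=16
  bits 11110110 = 246

246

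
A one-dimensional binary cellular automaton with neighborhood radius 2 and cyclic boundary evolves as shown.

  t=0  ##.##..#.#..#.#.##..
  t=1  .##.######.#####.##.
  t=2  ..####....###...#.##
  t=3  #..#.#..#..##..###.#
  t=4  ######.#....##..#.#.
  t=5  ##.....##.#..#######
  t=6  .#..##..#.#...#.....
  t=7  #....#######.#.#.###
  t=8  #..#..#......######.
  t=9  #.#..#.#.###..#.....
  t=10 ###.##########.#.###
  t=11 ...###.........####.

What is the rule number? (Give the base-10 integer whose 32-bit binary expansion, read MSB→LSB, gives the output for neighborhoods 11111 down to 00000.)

  ##### -> .   bit 31 = 0  t=1,i=6
  ####. -> .   bit 30 = 0  t=1,i=8
  ###.# -> .   bit 29 = 0  t=1,i=9
  ###.. -> #   bit 28 = 1  t=2,i=5
  ##.## -> #   bit 27 = 1  t=0,i=2
  ##.#. -> .   bit 26 = 0  t=4,i=6
  ##..# -> #   bit 25 = 1  t=0,i=5
  ##... -> .   bit 24 = 0  t=2,i=6
  #.### -> #   bit 23 = 1  t=1,i=4
  #.##. -> .   bit 22 = 0  t=0,i=3
  #.#.# -> #   bit 21 = 1  t=0,i=14
  #.#.. -> #   bit 20 = 1  t=0,i=9
  #..## -> .   bit 19 = 0  t=0,i=19
  #..#. -> #   bit 18 = 1  t=0,i=6
  #...# -> .   bit 17 = 0  t=2,i=14
  #.... -> .   bit 16 = 0  t=2,i=7
  .#### -> #   bit 15 = 1  t=1,i=5
  .###. -> #   bit 14 = 1  t=2,i=11
  .##.# -> #   bit 13 = 1  t=0,i=1
  .##.. -> #   bit 12 = 1  t=0,i=4
  .#.## -> #   bit 11 = 1  t=0,i=15
  .#.#. -> #   bit 10 = 1  t=0,i=8
  .#..# -> .   bit 9 = 0  t=0,i=10
  .#... -> #   bit 8 = 1  t=4,i=8
  ..### -> .   bit 7 = 0  t=2,i=2
  ..##. -> .   bit 6 = 0  t=0,i=0
  ..#.# -> #   bit 5 = 1  t=0,i=7
  ..#.. -> .   bit 4 = 0  t=3,i=8
  ...## -> .   bit 3 = 0  t=2,i=9
  ...#. -> #   bit 2 = 1  t=2,i=15
  ....# -> #   bit 1 = 1  t=2,i=8
  ..... -> #   bit 0 = 1  t=5,i=4
  bits 00011010101101001111110100100111 = 448068903

448068903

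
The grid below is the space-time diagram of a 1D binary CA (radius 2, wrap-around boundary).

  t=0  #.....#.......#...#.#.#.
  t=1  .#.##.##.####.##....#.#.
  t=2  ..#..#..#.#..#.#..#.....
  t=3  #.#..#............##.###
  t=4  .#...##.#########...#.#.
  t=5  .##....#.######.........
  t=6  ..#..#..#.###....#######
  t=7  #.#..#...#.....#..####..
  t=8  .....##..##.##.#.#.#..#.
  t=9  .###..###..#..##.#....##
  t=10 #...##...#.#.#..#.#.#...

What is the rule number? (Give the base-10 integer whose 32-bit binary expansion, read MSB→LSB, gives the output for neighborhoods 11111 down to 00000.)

2385025299

  #####|#  b31=1 t=4,i=10
  ####.|.  b30=0 t=1,i=11
  ###.#|.  b29=0 t=1,i=12
  ###..|.  b28=0 t=4,i=16
  ##.##|#  b27=1 t=1,i=5
  ##.#.|#  b26=1 t=3,i=1
  ##..#|#  b25=1 t=6,i=0
  ##...|.  b24=0 t=1,i=16
  #.###|.  b23=0 t=1,i=9
  #.##.|.  b22=0 t=1,i=3
  #.#.#|#  b21=1 t=0,i=20
  #.#..|.  b20=0 t=0,i=0
  #..##|#  b19=1 t=7,i=17
  #..#.|.  b18=0 t=1,i=0
  #...#|.  b17=0 t=0,i=16
  #....|.  b16=0 t=0,i=2
  .####|#  b15=1 t=1,i=10
  .###.|.  b14=0 t=6,i=11
  .##.#|.  b13=0 t=1,i=4
  .##..|#  b12=1 t=1,i=15
  .#.##|#  b11=1 t=1,i=2
  .#.#.|.  b10=0 t=0,i=19
  .#..#|.  b9=0 t=1,i=23
  .#...|#  b8=1 t=0,i=1
  ..###|.  b7=0 t=6,i=17
  ..##.|.  b6=0 t=3,i=18
  ..#.#|.  b5=0 t=0,i=18
  ..#..|#  b4=1 t=0,i=6
  ...##|.  b3=0 t=3,i=17
  ...#.|.  b2=0 t=0,i=5
  ....#|#  b1=1 t=0,i=4
  .....|#  b0=1 t=0,i=3
  bits 10001110001010001001100100010011 = 2385025299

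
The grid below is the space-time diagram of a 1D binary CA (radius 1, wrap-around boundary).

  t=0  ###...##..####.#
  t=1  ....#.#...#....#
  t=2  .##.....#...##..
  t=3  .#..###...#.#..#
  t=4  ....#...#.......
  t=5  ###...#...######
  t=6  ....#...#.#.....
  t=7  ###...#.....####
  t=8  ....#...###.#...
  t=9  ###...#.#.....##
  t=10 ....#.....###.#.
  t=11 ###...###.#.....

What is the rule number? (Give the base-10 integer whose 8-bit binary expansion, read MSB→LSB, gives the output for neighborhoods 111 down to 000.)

  [7] ### => .  t=0,i=0
  [6] ##. => .  t=0,i=2
  [5] #.# => .  t=0,i=14
  [4] #.. => .  t=0,i=3
  [3] .## => #  t=0,i=6
  [2] .#. => .  t=1,i=4
  [1] ..# => .  t=0,i=5
  [0] ... => #  t=0,i=4
  bits 00001001 = 9

9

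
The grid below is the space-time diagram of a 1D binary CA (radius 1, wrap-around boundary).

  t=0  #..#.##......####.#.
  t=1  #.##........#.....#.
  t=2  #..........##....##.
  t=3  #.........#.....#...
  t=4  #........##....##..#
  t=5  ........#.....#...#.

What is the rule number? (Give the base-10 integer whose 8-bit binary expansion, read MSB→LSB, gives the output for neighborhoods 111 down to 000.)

6

  nb ###: next=.  (t=0,i=14, bit7=0)
  nb ##.: next=.  (t=0,i=6, bit6=0)
  nb #.#: next=.  (t=0,i=4, bit5=0)
  nb #..: next=.  (t=0,i=1, bit4=0)
  nb .##: next=.  (t=0,i=5, bit3=0)
  nb .#.: next=#  (t=0,i=0, bit2=1)
  nb ..#: next=#  (t=0,i=2, bit1=1)
  nb ...: next=.  (t=0,i=8, bit0=0)
  bits 00000110 = 6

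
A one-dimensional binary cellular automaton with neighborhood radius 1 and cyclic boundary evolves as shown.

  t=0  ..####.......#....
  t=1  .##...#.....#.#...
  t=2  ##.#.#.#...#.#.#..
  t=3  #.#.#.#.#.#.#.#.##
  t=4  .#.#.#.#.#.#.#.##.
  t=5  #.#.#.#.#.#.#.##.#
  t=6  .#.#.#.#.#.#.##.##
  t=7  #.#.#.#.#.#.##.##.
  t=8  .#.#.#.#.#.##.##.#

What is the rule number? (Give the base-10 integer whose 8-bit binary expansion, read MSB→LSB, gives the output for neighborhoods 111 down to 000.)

58

  nb ###: next=.  (t=0,i=3, bit7=0)
  nb ##.: next=.  (t=0,i=5, bit6=0)
  nb #.#: next=#  (t=1,i=13, bit5=1)
  nb #..: next=#  (t=0,i=6, bit4=1)
  nb .##: next=#  (t=0,i=2, bit3=1)
  nb .#.: next=.  (t=0,i=13, bit2=0)
  nb ..#: next=#  (t=0,i=1, bit1=1)
  nb ...: next=.  (t=0,i=0, bit0=0)
  bits 00111010 = 58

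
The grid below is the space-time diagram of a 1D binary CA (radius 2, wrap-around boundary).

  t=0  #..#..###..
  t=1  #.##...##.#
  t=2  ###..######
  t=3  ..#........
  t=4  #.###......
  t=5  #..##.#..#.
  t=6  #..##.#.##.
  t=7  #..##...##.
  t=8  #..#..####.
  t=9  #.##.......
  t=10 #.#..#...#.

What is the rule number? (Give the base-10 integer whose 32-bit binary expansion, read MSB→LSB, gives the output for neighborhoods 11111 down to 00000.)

  #####|.  b31=0 t=2,i=0
  ####.|.  b30=0 t=2,i=1
  ###.#|.  b29=0 t=8,i=9
  ###..|#  b28=1 t=0,i=8
  ##.##|#  b27=1 t=1,i=1
  ##.#.|.  b26=0 t=5,i=5
  ##..#|.  b25=0 t=0,i=9
  ##...|.  b24=0 t=1,i=4
  #.###|.  b23=0 t=4,i=2
  #.##.|#  b22=1 t=1,i=2
  #.#.#|.  b21=0 t=6,i=6
  #.#..|#  b20=1 t=5,i=0
  #..##|.  b19=0 t=0,i=5
  #..#.|#  b18=1 t=0,i=2
  #...#|#  b17=1 t=1,i=5
  #....|#  b16=1 t=3,i=4
  .####|.  b15=0 t=2,i=6
  .###.|#  b14=1 t=0,i=7
  .##.#|#  b13=1 t=1,i=0
  .##..|.  b12=0 t=1,i=3
  .#.##|.  b11=0 t=4,i=1
  .#.#.|.  b10=0 t=5,i=10
  .#..#|.  b9=0 t=0,i=1
  .#...|#  b8=1 t=3,i=3
  ..###|.  b7=0 t=0,i=6
  ..##.|#  b6=1 t=1,i=7
  ..#.#|#  b5=1 t=4,i=0
  ..#..|#  b4=1 t=0,i=0
  ...##|#  b3=1 t=1,i=6
  ...#.|.  b2=0 t=3,i=1
  ....#|#  b1=1 t=3,i=0
  .....|.  b0=0 t=3,i=5
  bits 00011000010101110110000101111010 = 408379770

408379770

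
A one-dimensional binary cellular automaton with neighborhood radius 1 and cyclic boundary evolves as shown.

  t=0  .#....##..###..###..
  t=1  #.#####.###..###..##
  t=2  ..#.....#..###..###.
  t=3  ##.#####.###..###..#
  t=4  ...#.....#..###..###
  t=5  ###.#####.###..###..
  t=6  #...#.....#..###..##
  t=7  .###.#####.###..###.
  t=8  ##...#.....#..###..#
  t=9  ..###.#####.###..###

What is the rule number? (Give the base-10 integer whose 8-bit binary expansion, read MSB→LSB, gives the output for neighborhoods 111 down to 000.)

  nb ###: next=.  (t=0,i=11, bit7=0)
  nb ##.: next=.  (t=0,i=7, bit6=0)
  nb #.#: next=.  (t=1,i=1, bit5=0)
  nb #..: next=#  (t=0,i=2, bit4=1)
  nb .##: next=#  (t=0,i=6, bit3=1)
  nb .#.: next=.  (t=0,i=1, bit2=0)
  nb ..#: next=#  (t=0,i=0, bit1=1)
  nb ...: next=#  (t=0,i=3, bit0=1)
  bits 00011011 = 27

27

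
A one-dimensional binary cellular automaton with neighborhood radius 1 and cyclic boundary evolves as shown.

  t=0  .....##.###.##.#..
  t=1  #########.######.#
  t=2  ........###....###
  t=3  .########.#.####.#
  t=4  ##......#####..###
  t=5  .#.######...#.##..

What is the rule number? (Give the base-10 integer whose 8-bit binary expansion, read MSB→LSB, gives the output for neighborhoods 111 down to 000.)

111

  [7] ### => .  t=0,i=9
  [6] ##. => #  t=0,i=6
  [5] #.# => #  t=0,i=7
  [4] #.. => .  t=0,i=16
  [3] .## => #  t=0,i=5
  [2] .#. => #  t=0,i=15
  [1] ..# => #  t=0,i=4
  [0] ... => #  t=0,i=0
  bits 01101111 = 111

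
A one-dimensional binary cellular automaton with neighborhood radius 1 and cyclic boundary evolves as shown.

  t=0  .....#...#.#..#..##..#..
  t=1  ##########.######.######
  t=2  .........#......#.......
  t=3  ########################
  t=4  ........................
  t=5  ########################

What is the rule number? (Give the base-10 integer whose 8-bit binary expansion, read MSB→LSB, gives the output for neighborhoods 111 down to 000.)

  ###|.  b7=0 t=1,i=0
  ##.|#  b6=1 t=0,i=18
  #.#|.  b5=0 t=0,i=10
  #..|#  b4=1 t=0,i=6
  .##|.  b3=0 t=0,i=17
  .#.|#  b2=1 t=0,i=5
  ..#|#  b1=1 t=0,i=4
  ...|#  b0=1 t=0,i=0
  bits 01010111 = 87

87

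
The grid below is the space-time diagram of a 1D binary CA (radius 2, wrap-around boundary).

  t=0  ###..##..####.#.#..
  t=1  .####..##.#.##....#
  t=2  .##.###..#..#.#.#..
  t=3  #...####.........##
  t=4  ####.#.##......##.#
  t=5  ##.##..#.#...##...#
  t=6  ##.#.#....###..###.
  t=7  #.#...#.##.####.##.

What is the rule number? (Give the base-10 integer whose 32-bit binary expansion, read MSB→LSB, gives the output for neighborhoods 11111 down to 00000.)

  ##### -> #   bit 31 = 1  t=4,i=1
  ####. -> .   bit 30 = 0  t=0,i=11
  ###.# -> #   bit 29 = 1  t=0,i=12
  ###.. -> #   bit 28 = 1  t=0,i=2
  ##.## -> .   bit 27 = 0  t=2,i=3
  ##.#. -> #   bit 26 = 1  t=0,i=13
  ##..# -> #   bit 25 = 1  t=0,i=3
  ##... -> #   bit 24 = 1  t=1,i=14
  #.### -> #   bit 23 = 1  t=1,i=1
  #.##. -> #   bit 22 = 1  t=1,i=12
  #.#.# -> .   bit 21 = 0  t=0,i=14
  #.#.. -> .   bit 20 = 0  t=0,i=16
  #..## -> #   bit 19 = 1  t=0,i=4
  #..#. -> .   bit 18 = 0  t=2,i=8
  #...# -> #   bit 17 = 1  t=2,i=18
  #.... -> .   bit 16 = 0  t=1,i=15
  .#### -> #   bit 15 = 1  t=0,i=10
  .###. -> #   bit 14 = 1  t=0,i=1
  .##.# -> .   bit 13 = 0  t=1,i=8
  .##.. -> .   bit 12 = 0  t=0,i=6
  .#.## -> .   bit 11 = 0  t=1,i=0
  .#.#. -> .   bit 10 = 0  t=0,i=15
  .#..# -> .   bit 9 = 0  t=0,i=17
  .#... -> #   bit 8 = 1  t=2,i=17
  ..### -> .   bit 7 = 0  t=0,i=0
  ..##. -> .   bit 6 = 0  t=0,i=5
  ..#.# -> .   bit 5 = 0  t=1,i=18
  ..#.. -> .   bit 4 = 0  t=2,i=9
  ...## -> #   bit 3 = 1  t=2,i=0
  ...#. -> .   bit 2 = 0  t=1,i=17
  ....# -> #   bit 1 = 1  t=1,i=16
  ..... -> .   bit 0 = 0  t=3,i=10
  bits 10110111110010101100000100001010 = 3083518218

3083518218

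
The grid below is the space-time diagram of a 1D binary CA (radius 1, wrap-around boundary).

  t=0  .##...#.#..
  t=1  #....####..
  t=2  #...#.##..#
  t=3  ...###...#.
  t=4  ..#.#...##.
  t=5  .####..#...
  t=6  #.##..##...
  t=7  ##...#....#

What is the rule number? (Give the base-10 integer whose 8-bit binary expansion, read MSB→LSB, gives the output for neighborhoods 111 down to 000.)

  nb ###: next=#  (t=1,i=6, bit7=1)
  nb ##.: next=.  (t=0,i=2, bit6=0)
  nb #.#: next=#  (t=0,i=7, bit5=1)
  nb #..: next=.  (t=0,i=3, bit4=0)
  nb .##: next=.  (t=0,i=1, bit3=0)
  nb .#.: next=#  (t=0,i=6, bit2=1)
  nb ..#: next=#  (t=0,i=0, bit1=1)
  nb ...: next=.  (t=0,i=4, bit0=0)
  bits 10100110 = 166

166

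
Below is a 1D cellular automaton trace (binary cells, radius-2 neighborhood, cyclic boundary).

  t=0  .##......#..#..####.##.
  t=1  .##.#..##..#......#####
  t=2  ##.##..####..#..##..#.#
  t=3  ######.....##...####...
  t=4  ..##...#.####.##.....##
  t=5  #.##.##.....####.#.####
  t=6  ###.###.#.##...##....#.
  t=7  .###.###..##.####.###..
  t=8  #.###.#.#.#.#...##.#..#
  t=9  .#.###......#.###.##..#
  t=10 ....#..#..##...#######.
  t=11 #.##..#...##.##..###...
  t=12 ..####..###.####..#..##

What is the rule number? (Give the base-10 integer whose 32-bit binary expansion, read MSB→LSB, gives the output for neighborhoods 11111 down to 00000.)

2924957774

  ##### -> #   bit 31 = 1  t=1,i=20
  ####. -> .   bit 30 = 0  t=0,i=17
  ###.# -> #   bit 29 = 1  t=0,i=18
  ###.. -> .   bit 28 = 0  t=2,i=10
  ##.## -> #   bit 27 = 1  t=0,i=19
  ##.#. -> #   bit 26 = 1  t=1,i=3
  ##..# -> #   bit 25 = 1  t=0,i=22
  ##... -> .   bit 24 = 0  t=0,i=3
  #.### -> .   bit 23 = 0  t=2,i=22
  #.##. -> #   bit 22 = 1  t=0,i=20
  #.#.# -> .   bit 21 = 0  t=5,i=17
  #.#.. -> #   bit 20 = 1  t=1,i=4
  #..## -> .   bit 19 = 0  t=0,i=0
  #..#. -> #   bit 18 = 1  t=0,i=11
  #...# -> #   bit 17 = 1  t=3,i=14
  #.... -> #   bit 16 = 1  t=0,i=4
  .#### -> .   bit 15 = 0  t=0,i=16
  .###. -> #   bit 14 = 1  t=2,i=0
  .##.# -> .   bit 13 = 0  t=1,i=2
  .##.. -> #   bit 12 = 1  t=0,i=2
  .#.## -> .   bit 11 = 0  t=2,i=21
  .#.#. -> .   bit 10 = 0  t=8,i=7
  .#..# -> .   bit 9 = 0  t=0,i=10
  .#... -> .   bit 8 = 0  t=1,i=12
  ..### -> .   bit 7 = 0  t=0,i=15
  ..##. -> #   bit 6 = 1  t=0,i=1
  ..#.# -> .   bit 5 = 0  t=2,i=20
  ..#.. -> .   bit 4 = 0  t=0,i=9
  ...## -> #   bit 3 = 1  t=1,i=17
  ...#. -> #   bit 2 = 1  t=0,i=8
  ....# -> #   bit 1 = 1  t=0,i=7
  ..... -> .   bit 0 = 0  t=0,i=5
  bits 10101110010101110101000001001110 = 2924957774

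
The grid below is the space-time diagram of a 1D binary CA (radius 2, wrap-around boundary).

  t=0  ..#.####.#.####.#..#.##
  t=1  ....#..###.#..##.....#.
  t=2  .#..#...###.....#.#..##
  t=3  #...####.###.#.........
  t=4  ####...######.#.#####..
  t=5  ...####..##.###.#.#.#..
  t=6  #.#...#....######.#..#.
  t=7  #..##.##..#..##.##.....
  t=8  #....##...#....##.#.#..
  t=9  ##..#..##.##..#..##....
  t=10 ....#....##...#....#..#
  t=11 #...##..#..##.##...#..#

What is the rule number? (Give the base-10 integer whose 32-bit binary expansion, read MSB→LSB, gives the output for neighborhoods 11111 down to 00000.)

  [31] ##### => #  t=4,i=9
  [30] ####. => .  t=0,i=6
  [29] ###.# => #  t=0,i=7
  [28] ###.. => #  t=2,i=10
  [27] ##.## => #  t=3,i=8
  [26] ##.#. => #  t=0,i=8
  [25] ##..# => .  t=0,i=0
  [24] ##... => #  t=1,i=16
  [23] #.### => #  t=0,i=4
  [22] #.##. => #  t=0,i=21
  [21] #.#.# => #  t=0,i=9
  [20] #.#.. => .  t=0,i=16
  [19] #..## => .  t=1,i=6
  [18] #..#. => .  t=0,i=1
  [17] #...# => #  t=2,i=6
  [16] #.... => .  t=1,i=0
  [15] .#### => .  t=0,i=5
  [14] .###. => #  t=1,i=8
  [13] .##.# => .  t=2,i=22
  [12] .##.. => .  t=0,i=22
  [11] .#.## => .  t=0,i=3
  [10] .#.#. => .  t=2,i=17
  [9] .#..# => .  t=0,i=17
  [8] .#... => #  t=1,i=22
  [7] ..### => .  t=1,i=7
  [6] ..##. => .  t=1,i=14
  [5] ..#.# => .  t=0,i=2
  [4] ..#.. => #  t=1,i=4
  [3] ...## => #  t=2,i=7
  [2] ...#. => .  t=1,i=3
  [1] ....# => .  t=1,i=2
  [0] ..... => #  t=1,i=1
  bits 10111101111000100100000100011001 = 3185721625

3185721625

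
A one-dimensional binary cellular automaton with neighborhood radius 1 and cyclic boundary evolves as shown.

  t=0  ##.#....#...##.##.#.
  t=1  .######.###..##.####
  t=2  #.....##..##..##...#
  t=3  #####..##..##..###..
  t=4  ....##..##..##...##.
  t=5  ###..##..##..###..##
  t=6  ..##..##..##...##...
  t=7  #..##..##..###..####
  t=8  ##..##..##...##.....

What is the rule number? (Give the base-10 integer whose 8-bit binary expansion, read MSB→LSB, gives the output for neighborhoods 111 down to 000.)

  ###|.  b7=0 t=1,i=2
  ##.|#  b6=1 t=0,i=1
  #.#|#  b5=1 t=0,i=2
  #..|#  b4=1 t=0,i=4
  .##|.  b3=0 t=0,i=0
  .#.|#  b2=1 t=0,i=3
  ..#|.  b1=0 t=0,i=7
  ...|#  b0=1 t=0,i=5
  bits 01110101 = 117

117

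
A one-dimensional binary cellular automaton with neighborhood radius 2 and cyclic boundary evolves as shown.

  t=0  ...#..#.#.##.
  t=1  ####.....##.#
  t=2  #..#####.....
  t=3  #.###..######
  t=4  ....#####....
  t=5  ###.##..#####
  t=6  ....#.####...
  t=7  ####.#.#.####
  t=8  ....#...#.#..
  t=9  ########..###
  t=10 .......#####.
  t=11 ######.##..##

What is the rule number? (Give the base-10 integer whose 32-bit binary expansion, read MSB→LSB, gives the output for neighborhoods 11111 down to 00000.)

391874967

  nb #####: next=.  (t=1,i=1, bit31=0)
  nb ####.: next=.  (t=1,i=2, bit30=0)
  nb ###.#: next=.  (t=3,i=0, bit29=0)
  nb ###..: next=#  (t=1,i=3, bit28=1)
  nb ##.##: next=.  (t=1,i=11, bit27=0)
  nb ##.#.: next=#  (t=7,i=4, bit26=1)
  nb ##..#: next=#  (t=3,i=5, bit25=1)
  nb ##...: next=#  (t=0,i=12, bit24=1)
  nb #.###: next=.  (t=1,i=12, bit23=0)
  nb #.##.: next=#  (t=0,i=10, bit22=1)
  nb #.#.#: next=.  (t=0,i=8, bit21=0)
  nb #.#..: next=#  (t=8,i=10, bit20=1)
  nb #..##: next=#  (t=2,i=2, bit19=1)
  nb #..#.: next=.  (t=0,i=5, bit18=0)
  nb #...#: next=#  (t=8,i=6, bit17=1)
  nb #....: next=#  (t=0,i=0, bit16=1)
  nb .####: next=#  (t=1,i=0, bit15=1)
  nb .###.: next=.  (t=3,i=3, bit14=0)
  nb .##.#: next=.  (t=1,i=10, bit13=0)
  nb .##..: next=.  (t=0,i=11, bit12=0)
  nb .#.##: next=#  (t=0,i=9, bit11=1)
  nb .#.#.: next=.  (t=0,i=7, bit10=0)
  nb .#..#: next=.  (t=0,i=4, bit9=0)
  nb .#...: next=#  (t=8,i=5, bit8=1)
  nb ..###: next=#  (t=2,i=3, bit7=1)
  nb ..##.: next=.  (t=1,i=9, bit6=0)
  nb ..#.#: next=.  (t=0,i=6, bit5=0)
  nb ..#..: next=#  (t=0,i=3, bit4=1)
  nb ...##: next=.  (t=1,i=8, bit3=0)
  nb ...#.: next=#  (t=0,i=2, bit2=1)
  nb ....#: next=#  (t=0,i=1, bit1=1)
  nb .....: next=#  (t=1,i=6, bit0=1)
  bits 00010111010110111000100110010111 = 391874967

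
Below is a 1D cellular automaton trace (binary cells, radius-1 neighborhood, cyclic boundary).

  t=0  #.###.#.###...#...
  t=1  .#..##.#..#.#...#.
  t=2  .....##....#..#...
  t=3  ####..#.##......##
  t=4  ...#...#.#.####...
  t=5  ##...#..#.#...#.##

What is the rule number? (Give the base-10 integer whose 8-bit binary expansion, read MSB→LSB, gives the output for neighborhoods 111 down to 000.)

  nb ###: next=.  (t=0,i=3, bit7=0)
  nb ##.: next=#  (t=0,i=4, bit6=1)
  nb #.#: next=#  (t=0,i=1, bit5=1)
  nb #..: next=.  (t=0,i=11, bit4=0)
  nb .##: next=.  (t=0,i=2, bit3=0)
  nb .#.: next=.  (t=0,i=0, bit2=0)
  nb ..#: next=.  (t=0,i=13, bit1=0)
  nb ...: next=#  (t=0,i=12, bit0=1)
  bits 01100001 = 97

97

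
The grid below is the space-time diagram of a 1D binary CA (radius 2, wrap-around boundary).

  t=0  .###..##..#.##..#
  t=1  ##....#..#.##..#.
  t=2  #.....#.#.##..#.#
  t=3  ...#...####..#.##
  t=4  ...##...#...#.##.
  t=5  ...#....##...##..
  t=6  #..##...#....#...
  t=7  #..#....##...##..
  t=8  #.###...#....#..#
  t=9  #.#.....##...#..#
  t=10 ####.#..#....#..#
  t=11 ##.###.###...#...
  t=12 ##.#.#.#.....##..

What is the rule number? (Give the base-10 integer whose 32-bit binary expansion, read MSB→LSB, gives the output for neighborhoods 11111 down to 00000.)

2767498577

  #####|#  b31=1 t=10,i=1
  ####.|.  b30=0 t=3,i=9
  ###.#|#  b29=1 t=10,i=3
  ###..|.  b28=0 t=0,i=3
  ##.##|.  b27=0 t=8,i=1
  ##.#.|#  b26=1 t=9,i=1
  ##..#|.  b25=0 t=0,i=4
  ##...|.  b24=0 t=1,i=2
  #.###|#  b23=1 t=0,i=1
  #.##.|#  b22=1 t=0,i=12
  #.#.#|#  b21=1 t=2,i=8
  #.#..|#  b20=1 t=9,i=2
  #..##|.  b19=0 t=0,i=5
  #..#.|#  b18=1 t=0,i=9
  #...#|.  b17=0 t=3,i=1
  #....|.  b16=0 t=1,i=3
  .####|#  b15=1 t=3,i=8
  .###.|.  b14=0 t=0,i=2
  .##.#|#  b13=1 t=8,i=0
  .##..|.  b12=0 t=0,i=7
  .#.##|#  b11=1 t=0,i=0
  .#.#.|#  b10=1 t=2,i=7
  .#..#|.  b9=0 t=1,i=7
  .#...|#  b8=1 t=3,i=4
  ..###|.  b7=0 t=3,i=7
  ..##.|#  b6=1 t=0,i=6
  ..#.#|.  b5=0 t=0,i=10
  ..#..|#  b4=1 t=1,i=6
  ...##|.  b3=0 t=3,i=6
  ...#.|.  b2=0 t=1,i=5
  ....#|.  b1=0 t=1,i=4
  .....|#  b0=1 t=2,i=3
  bits 10100100111101001010110101010001 = 2767498577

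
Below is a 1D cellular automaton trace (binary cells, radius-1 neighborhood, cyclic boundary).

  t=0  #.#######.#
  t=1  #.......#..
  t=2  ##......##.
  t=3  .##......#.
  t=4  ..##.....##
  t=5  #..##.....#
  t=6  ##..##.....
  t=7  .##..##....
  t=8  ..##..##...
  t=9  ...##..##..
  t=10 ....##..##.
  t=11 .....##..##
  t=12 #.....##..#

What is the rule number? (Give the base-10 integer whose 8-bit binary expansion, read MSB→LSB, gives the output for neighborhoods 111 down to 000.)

  [7] ### => .  t=0,i=3
  [6] ##. => #  t=0,i=0
  [5] #.# => .  t=0,i=1
  [4] #.. => #  t=1,i=1
  [3] .## => .  t=0,i=2
  [2] .#. => #  t=1,i=0
  [1] ..# => .  t=1,i=7
  [0] ... => .  t=1,i=2
  bits 01010100 = 84

84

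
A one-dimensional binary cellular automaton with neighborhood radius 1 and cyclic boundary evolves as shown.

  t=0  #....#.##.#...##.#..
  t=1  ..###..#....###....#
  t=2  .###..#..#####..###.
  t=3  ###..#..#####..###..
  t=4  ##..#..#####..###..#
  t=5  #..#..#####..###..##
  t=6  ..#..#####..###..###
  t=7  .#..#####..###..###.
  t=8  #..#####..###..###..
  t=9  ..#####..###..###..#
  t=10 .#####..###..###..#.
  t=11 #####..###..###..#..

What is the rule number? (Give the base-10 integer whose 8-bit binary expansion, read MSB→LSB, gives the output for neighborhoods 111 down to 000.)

139

  nb ###: next=#  (t=1,i=3, bit7=1)
  nb ##.: next=.  (t=0,i=8, bit6=0)
  nb #.#: next=.  (t=0,i=6, bit5=0)
  nb #..: next=.  (t=0,i=1, bit4=0)
  nb .##: next=#  (t=0,i=7, bit3=1)
  nb .#.: next=.  (t=0,i=0, bit2=0)
  nb ..#: next=#  (t=0,i=4, bit1=1)
  nb ...: next=#  (t=0,i=2, bit0=1)
  bits 10001011 = 139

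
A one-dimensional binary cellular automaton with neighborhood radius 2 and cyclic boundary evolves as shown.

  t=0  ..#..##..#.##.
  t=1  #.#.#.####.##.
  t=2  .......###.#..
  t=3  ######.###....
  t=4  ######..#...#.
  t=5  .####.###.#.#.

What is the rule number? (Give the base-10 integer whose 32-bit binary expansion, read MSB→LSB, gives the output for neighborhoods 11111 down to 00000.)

  #####|#  b31=1 t=3,i=2
  ####.|#  b30=1 t=1,i=8
  ###.#|#  b29=1 t=1,i=9
  ###..|.  b28=0 t=3,i=9
  ##.##|.  b27=0 t=1,i=10
  ##.#.|.  b26=0 t=1,i=13
  ##..#|#  b25=1 t=0,i=7
  ##...|.  b24=0 t=0,i=13
  #.###|.  b23=0 t=1,i=6
  #.##.|#  b22=1 t=0,i=11
  #.#.#|.  b21=0 t=1,i=0
  #.#..|.  b20=0 t=2,i=11
  #..##|#  b19=1 t=0,i=4
  #..#.|#  b18=1 t=0,i=8
  #...#|#  b17=1 t=0,i=0
  #....|.  b16=0 t=2,i=13
  .####|#  b15=1 t=1,i=7
  .###.|#  b14=1 t=2,i=8
  .##.#|.  b13=0 t=1,i=12
  .##..|#  b12=1 t=0,i=6
  .#.##|.  b11=0 t=0,i=10
  .#.#.|.  b10=0 t=1,i=1
  .#..#|.  b9=0 t=0,i=3
  .#...|.  b8=0 t=2,i=12
  ..###|#  b7=1 t=2,i=7
  ..##.|.  b6=0 t=0,i=5
  ..#.#|#  b5=1 t=0,i=9
  ..#..|#  b4=1 t=0,i=2
  ...##|.  b3=0 t=2,i=6
  ...#.|.  b2=0 t=0,i=1
  ....#|#  b1=1 t=2,i=5
  .....|#  b0=1 t=2,i=0
  bits 11100010010011101101000010110011 = 3796816051

3796816051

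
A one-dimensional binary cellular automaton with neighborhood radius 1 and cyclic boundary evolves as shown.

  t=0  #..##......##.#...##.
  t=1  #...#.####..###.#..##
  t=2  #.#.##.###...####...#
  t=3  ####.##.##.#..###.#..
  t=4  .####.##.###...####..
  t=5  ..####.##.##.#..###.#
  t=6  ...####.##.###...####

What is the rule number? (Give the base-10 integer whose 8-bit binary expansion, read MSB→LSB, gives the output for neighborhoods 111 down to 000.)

229

  ###|#  b7=1 t=1,i=7
  ##.|#  b6=1 t=0,i=4
  #.#|#  b5=1 t=0,i=13
  #..|.  b4=0 t=0,i=1
  .##|.  b3=0 t=0,i=3
  .#.|#  b2=1 t=0,i=0
  ..#|.  b1=0 t=0,i=2
  ...|#  b0=1 t=0,i=6
  bits 11100101 = 229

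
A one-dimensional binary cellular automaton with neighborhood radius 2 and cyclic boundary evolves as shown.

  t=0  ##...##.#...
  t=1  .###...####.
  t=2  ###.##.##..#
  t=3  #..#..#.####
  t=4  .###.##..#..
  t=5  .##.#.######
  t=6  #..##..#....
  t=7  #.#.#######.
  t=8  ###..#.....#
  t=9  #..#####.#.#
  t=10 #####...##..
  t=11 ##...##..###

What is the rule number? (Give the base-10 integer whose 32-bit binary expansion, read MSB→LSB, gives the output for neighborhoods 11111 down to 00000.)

  [31] ##### => .  t=3,i=10
  [30] ####. => .  t=1,i=9
  [29] ###.# => .  t=2,i=2
  [28] ###.. => .  t=1,i=3
  [27] ##.## => #  t=2,i=3
  [26] ##.#. => #  t=0,i=7
  [25] ##..# => #  t=1,i=11
  [24] ##... => #  t=0,i=2
  [23] #.### => .  t=3,i=8
  [22] #.##. => .  t=2,i=4
  [21] #.#.# => #  t=5,i=4
  [20] #.#.. => #  t=0,i=8
  [19] #..## => #  t=1,i=0
  [18] #..#. => #  t=3,i=2
  [17] #...# => #  t=0,i=3
  [16] #.... => #  t=6,i=9
  [15] .#### => #  t=1,i=8
  [14] .###. => #  t=1,i=2
  [13] .##.# => .  t=0,i=6
  [12] .##.. => #  t=0,i=1
  [11] .#.## => .  t=3,i=7
  [10] .#.#. => #  t=7,i=1
  [9] .#..# => .  t=3,i=4
  [8] .#... => #  t=0,i=9
  [7] ..### => #  t=1,i=1
  [6] ..##. => .  t=0,i=0
  [5] ..#.# => #  t=3,i=6
  [4] ..#.. => #  t=3,i=3
  [3] ...## => .  t=0,i=4
  [2] ...#. => .  t=6,i=11
  [1] ....# => #  t=6,i=10
  [0] ..... => .  t=8,i=8
  bits 00001111001111111101010110110010 = 255841714

255841714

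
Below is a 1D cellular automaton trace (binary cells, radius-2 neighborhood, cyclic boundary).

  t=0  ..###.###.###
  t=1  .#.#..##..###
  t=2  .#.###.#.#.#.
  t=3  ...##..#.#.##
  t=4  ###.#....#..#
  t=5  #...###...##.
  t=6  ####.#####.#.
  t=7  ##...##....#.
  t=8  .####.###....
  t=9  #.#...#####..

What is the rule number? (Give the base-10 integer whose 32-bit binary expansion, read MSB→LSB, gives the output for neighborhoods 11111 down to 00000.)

  #####|.  b31=0 t=6,i=7
  ####.|.  b30=0 t=4,i=1
  ###.#|.  b29=0 t=0,i=4
  ###..|#  b28=1 t=0,i=12
  ##.##|.  b27=0 t=0,i=5
  ##.#.|.  b26=0 t=1,i=0
  ##..#|.  b25=0 t=0,i=0
  ##...|#  b24=1 t=3,i=0
  #.###|#  b23=1 t=0,i=6
  #.##.|.  b22=0 t=3,i=11
  #.#.#|#  b21=1 t=1,i=1
  #.#..|#  b20=1 t=1,i=3
  #..##|#  b19=1 t=0,i=1
  #..#.|.  b18=0 t=2,i=0
  #...#|#  b17=1 t=3,i=1
  #....|#  b16=1 t=4,i=6
  .####|#  b15=1 t=4,i=0
  .###.|#  b14=1 t=0,i=3
  .##.#|#  b13=1 t=5,i=11
  .##..|#  b12=1 t=1,i=7
  .#.##|.  b11=0 t=2,i=2
  .#.#.|.  b10=0 t=1,i=2
  .#..#|#  b9=1 t=1,i=4
  .#...|#  b8=1 t=4,i=5
  ..###|.  b7=0 t=0,i=2
  ..##.|.  b6=0 t=1,i=6
  ..#.#|.  b5=0 t=2,i=1
  ..#..|.  b4=0 t=4,i=9
  ...##|#  b3=1 t=3,i=2
  ...#.|.  b2=0 t=4,i=8
  ....#|.  b1=0 t=4,i=7
  .....|.  b0=0 t=8,i=11
  bits 00010001101110111111001100001000 = 297530120

297530120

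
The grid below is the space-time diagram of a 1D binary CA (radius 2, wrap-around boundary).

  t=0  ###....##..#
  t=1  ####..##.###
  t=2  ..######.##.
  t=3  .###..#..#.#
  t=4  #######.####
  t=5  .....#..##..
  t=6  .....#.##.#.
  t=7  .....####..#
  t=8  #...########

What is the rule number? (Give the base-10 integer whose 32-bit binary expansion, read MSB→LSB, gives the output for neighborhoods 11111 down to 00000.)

1408036344

  nb #####: next=.  (t=1,i=0, bit31=0)
  nb ####.: next=#  (t=0,i=1, bit30=1)
  nb ###.#: next=.  (t=2,i=7, bit29=0)
  nb ###..: next=#  (t=0,i=2, bit28=1)
  nb ##.##: next=.  (t=1,i=8, bit27=0)
  nb ##.#.: next=.  (t=6,i=9, bit26=0)
  nb ##..#: next=#  (t=0,i=9, bit25=1)
  nb ##...: next=#  (t=0,i=3, bit24=1)
  nb #.###: next=#  (t=1,i=9, bit23=1)
  nb #.##.: next=#  (t=2,i=9, bit22=1)
  nb #.#.#: next=#  (t=3,i=11, bit21=1)
  nb #.#..: next=.  (t=6,i=10, bit20=0)
  nb #..##: next=#  (t=0,i=10, bit19=1)
  nb #..#.: next=#  (t=3,i=5, bit18=1)
  nb #...#: next=.  (t=2,i=0, bit17=0)
  nb #....: next=.  (t=0,i=4, bit16=0)
  nb .####: next=#  (t=0,i=0, bit15=1)
  nb .###.: next=#  (t=3,i=2, bit14=1)
  nb .##.#: next=#  (t=1,i=7, bit13=1)
  nb .##..: next=.  (t=0,i=8, bit12=0)
  nb .#.##: next=#  (t=3,i=0, bit11=1)
  nb .#.#.: next=#  (t=3,i=10, bit10=1)
  nb .#..#: next=.  (t=3,i=7, bit9=0)
  nb .#...: next=#  (t=6,i=11, bit8=1)
  nb ..###: next=#  (t=0,i=11, bit7=1)
  nb ..##.: next=#  (t=0,i=7, bit6=1)
  nb ..#.#: next=#  (t=3,i=9, bit5=1)
  nb ..#..: next=#  (t=3,i=6, bit4=1)
  nb ...##: next=#  (t=0,i=6, bit3=1)
  nb ...#.: next=.  (t=5,i=4, bit2=0)
  nb ....#: next=.  (t=0,i=5, bit1=0)
  nb .....: next=.  (t=5,i=0, bit0=0)
  bits 01010011111011001110110111111000 = 1408036344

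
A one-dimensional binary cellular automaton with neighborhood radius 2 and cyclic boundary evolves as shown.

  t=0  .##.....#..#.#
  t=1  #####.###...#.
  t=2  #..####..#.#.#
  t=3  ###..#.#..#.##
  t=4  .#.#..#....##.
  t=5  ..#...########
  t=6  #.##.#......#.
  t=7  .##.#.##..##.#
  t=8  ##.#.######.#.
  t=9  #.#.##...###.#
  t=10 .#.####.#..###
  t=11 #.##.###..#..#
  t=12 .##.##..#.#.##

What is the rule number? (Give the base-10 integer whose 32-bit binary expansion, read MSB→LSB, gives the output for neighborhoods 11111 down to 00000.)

1875451230

  nb #####: next=.  (t=1,i=2, bit31=0)
  nb ####.: next=#  (t=1,i=3, bit30=1)
  nb ###.#: next=#  (t=1,i=4, bit29=1)
  nb ###..: next=.  (t=1,i=8, bit28=0)
  nb ##.##: next=#  (t=1,i=5, bit27=1)
  nb ##.#.: next=#  (t=6,i=4, bit26=1)
  nb ##..#: next=#  (t=2,i=1, bit25=1)
  nb ##...: next=#  (t=0,i=3, bit24=1)
  nb #.###: next=#  (t=1,i=0, bit23=1)
  nb #.##.: next=#  (t=0,i=1, bit22=1)
  nb #.#.#: next=.  (t=0,i=13, bit21=0)
  nb #.#..: next=.  (t=3,i=7, bit20=0)
  nb #..##: next=#  (t=2,i=2, bit19=1)
  nb #..#.: next=.  (t=0,i=10, bit18=0)
  nb #...#: next=.  (t=1,i=10, bit17=0)
  nb #....: next=#  (t=0,i=4, bit16=1)
  nb .####: next=.  (t=1,i=1, bit15=0)
  nb .###.: next=.  (t=1,i=7, bit14=0)
  nb .##.#: next=.  (t=6,i=3, bit13=0)
  nb .##..: next=#  (t=0,i=2, bit12=1)
  nb .#.##: next=#  (t=0,i=0, bit11=1)
  nb .#.#.: next=#  (t=0,i=12, bit10=1)
  nb .#..#: next=.  (t=0,i=9, bit9=0)
  nb .#...: next=#  (t=4,i=7, bit8=1)
  nb ..###: next=.  (t=2,i=3, bit7=0)
  nb ..##.: next=#  (t=4,i=11, bit6=1)
  nb ..#.#: next=.  (t=0,i=11, bit5=0)
  nb ..#..: next=#  (t=0,i=8, bit4=1)
  nb ...##: next=#  (t=4,i=10, bit3=1)
  nb ...#.: next=#  (t=0,i=7, bit2=1)
  nb ....#: next=#  (t=0,i=6, bit1=1)
  nb .....: next=.  (t=0,i=5, bit0=0)
  bits 01101111110010010001110101011110 = 1875451230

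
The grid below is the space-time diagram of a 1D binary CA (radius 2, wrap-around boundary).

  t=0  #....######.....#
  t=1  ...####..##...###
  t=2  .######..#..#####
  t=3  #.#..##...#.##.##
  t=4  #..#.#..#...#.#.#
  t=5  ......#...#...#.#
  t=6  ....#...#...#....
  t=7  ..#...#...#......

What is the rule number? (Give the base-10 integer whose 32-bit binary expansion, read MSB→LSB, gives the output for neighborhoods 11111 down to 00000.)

  [31] ##### => .  t=0,i=7
  [30] ####. => #  t=0,i=9
  [29] ###.# => #  t=2,i=16
  [28] ###.. => #  t=0,i=10
  [27] ##.## => #  t=2,i=0
  [26] ##.#. => .  t=3,i=1
  [25] ##..# => .  t=1,i=7
  [24] ##... => .  t=0,i=1
  [23] #.### => .  t=2,i=1
  [22] #.##. => #  t=3,i=12
  [21] #.#.# => #  t=4,i=14
  [20] #.#.. => .  t=3,i=2
  [19] #..## => .  t=1,i=8
  [18] #..#. => .  t=2,i=8
  [17] #...# => #  t=1,i=1
  [16] #.... => .  t=0,i=2
  [15] .#### => #  t=0,i=6
  [14] .###. => #  t=1,i=15
  [13] .##.# => .  t=3,i=13
  [12] .##.. => .  t=0,i=0
  [11] .#.## => .  t=3,i=11
  [10] .#.#. => .  t=4,i=4
  [9] .#..# => #  t=2,i=10
  [8] .#... => .  t=4,i=9
  [7] ..### => #  t=0,i=5
  [6] ..##. => #  t=0,i=16
  [5] ..#.# => .  t=3,i=10
  [4] ..#.. => .  t=2,i=9
  [3] ...## => #  t=0,i=4
  [2] ...#. => .  t=3,i=9
  [1] ....# => #  t=0,i=3
  [0] ..... => .  t=0,i=13
  bits 01111000011000101100001011001010 = 2019738314

2019738314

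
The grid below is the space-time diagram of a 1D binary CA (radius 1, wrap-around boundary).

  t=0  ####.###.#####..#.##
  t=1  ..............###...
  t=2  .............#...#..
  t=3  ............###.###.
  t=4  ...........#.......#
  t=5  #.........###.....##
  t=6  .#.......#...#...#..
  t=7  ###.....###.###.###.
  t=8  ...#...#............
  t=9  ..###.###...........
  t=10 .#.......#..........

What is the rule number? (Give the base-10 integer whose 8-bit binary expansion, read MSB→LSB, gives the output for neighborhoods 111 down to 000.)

  ###|.  b7=0 t=0,i=0
  ##.|.  b6=0 t=0,i=3
  #.#|.  b5=0 t=0,i=4
  #..|#  b4=1 t=0,i=14
  .##|.  b3=0 t=0,i=5
  .#.|#  b2=1 t=0,i=16
  ..#|#  b1=1 t=0,i=15
  ...|.  b0=0 t=1,i=0
  bits 00010110 = 22

22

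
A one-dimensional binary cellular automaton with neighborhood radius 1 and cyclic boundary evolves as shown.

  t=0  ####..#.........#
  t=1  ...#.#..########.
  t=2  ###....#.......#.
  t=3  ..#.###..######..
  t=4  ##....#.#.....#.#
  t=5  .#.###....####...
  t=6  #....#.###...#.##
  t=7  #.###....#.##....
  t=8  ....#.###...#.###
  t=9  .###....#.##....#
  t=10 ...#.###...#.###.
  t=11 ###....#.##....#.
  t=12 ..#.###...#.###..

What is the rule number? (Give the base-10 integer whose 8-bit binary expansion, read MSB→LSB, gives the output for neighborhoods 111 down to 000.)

  ### -> .   bit 7 = 0  t=0,i=0
  ##. -> #   bit 6 = 1  t=0,i=3
  #.# -> .   bit 5 = 0  t=1,i=4
  #.. -> .   bit 4 = 0  t=0,i=4
  .## -> .   bit 3 = 0  t=0,i=16
  .#. -> .   bit 2 = 0  t=0,i=6
  ..# -> #   bit 1 = 1  t=0,i=5
  ... -> #   bit 0 = 1  t=0,i=8
  bits 01000011 = 67

67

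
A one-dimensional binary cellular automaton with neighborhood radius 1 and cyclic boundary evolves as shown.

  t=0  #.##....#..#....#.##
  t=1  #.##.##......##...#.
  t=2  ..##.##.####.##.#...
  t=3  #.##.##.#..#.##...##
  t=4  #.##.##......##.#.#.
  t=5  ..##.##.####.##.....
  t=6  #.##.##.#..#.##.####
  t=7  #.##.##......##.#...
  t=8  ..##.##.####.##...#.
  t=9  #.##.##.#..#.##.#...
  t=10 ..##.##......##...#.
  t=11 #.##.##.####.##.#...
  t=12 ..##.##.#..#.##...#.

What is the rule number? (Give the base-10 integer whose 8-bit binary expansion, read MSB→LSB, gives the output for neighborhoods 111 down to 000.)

73

  [7] ### => .  t=0,i=19
  [6] ##. => #  t=0,i=0
  [5] #.# => .  t=0,i=1
  [4] #.. => .  t=0,i=4
  [3] .## => #  t=0,i=2
  [2] .#. => .  t=0,i=8
  [1] ..# => .  t=0,i=7
  [0] ... => #  t=0,i=5
  bits 01001001 = 73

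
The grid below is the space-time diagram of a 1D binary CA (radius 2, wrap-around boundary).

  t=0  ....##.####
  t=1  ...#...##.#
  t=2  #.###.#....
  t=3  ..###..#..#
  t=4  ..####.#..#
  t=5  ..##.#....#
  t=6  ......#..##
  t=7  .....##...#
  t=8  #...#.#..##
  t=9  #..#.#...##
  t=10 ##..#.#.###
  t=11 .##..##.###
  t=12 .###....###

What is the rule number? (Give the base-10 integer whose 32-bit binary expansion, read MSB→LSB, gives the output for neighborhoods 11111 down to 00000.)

  ##### -> #   bit 31 = 1  t=10,i=10
  ####. -> .   bit 30 = 0  t=0,i=9
  ###.# -> #   bit 29 = 1  t=2,i=4
  ###.. -> #   bit 28 = 1  t=0,i=10
  ##.## -> .   bit 27 = 0  t=0,i=6
  ##.#. -> .   bit 26 = 0  t=1,i=9
  ##..# -> #   bit 25 = 1  t=3,i=5
  ##... -> .   bit 24 = 0  t=0,i=0
  #.### -> #   bit 23 = 1  t=0,i=7
  #.##. -> #   bit 22 = 1  t=11,i=1
  #.#.# -> #   bit 21 = 1  t=10,i=6
  #.#.. -> .   bit 20 = 0  t=1,i=10
  #..## -> .   bit 19 = 0  t=3,i=1
  #..#. -> .   bit 18 = 0  t=3,i=6
  #...# -> .   bit 17 = 0  t=1,i=1
  #.... -> .   bit 16 = 0  t=0,i=1
  .#### -> #   bit 15 = 1  t=0,i=8
  .###. -> #   bit 14 = 1  t=2,i=3
  .##.# -> .   bit 13 = 0  t=0,i=5
  .##.. -> #   bit 12 = 1  t=6,i=10
  .#.## -> .   bit 11 = 0  t=2,i=1
  .#.#. -> #   bit 10 = 1  t=8,i=5
  .#..# -> .   bit 9 = 0  t=3,i=0
  .#... -> #   bit 8 = 1  t=1,i=0
  ..### -> #   bit 7 = 1  t=3,i=2
  ..##. -> .   bit 6 = 0  t=0,i=4
  ..#.# -> .   bit 5 = 0  t=2,i=0
  ..#.. -> #   bit 4 = 1  t=1,i=3
  ...## -> #   bit 3 = 1  t=0,i=3
  ...#. -> #   bit 2 = 1  t=1,i=2
  ....# -> .   bit 1 = 0  t=0,i=2
  ..... -> .   bit 0 = 0  t=6,i=2
  bits 10110010111000001101010110011100 = 3001079196

3001079196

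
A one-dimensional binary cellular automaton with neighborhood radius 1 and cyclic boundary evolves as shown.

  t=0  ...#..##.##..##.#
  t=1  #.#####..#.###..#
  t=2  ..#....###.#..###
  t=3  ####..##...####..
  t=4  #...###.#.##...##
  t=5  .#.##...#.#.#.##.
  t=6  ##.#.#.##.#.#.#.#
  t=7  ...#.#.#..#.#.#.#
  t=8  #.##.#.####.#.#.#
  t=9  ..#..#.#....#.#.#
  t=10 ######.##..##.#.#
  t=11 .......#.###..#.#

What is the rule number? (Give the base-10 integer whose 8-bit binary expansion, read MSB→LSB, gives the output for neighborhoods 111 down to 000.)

30

  ###|.  b7=0 t=1,i=3
  ##.|.  b6=0 t=0,i=7
  #.#|.  b5=0 t=0,i=8
  #..|#  b4=1 t=0,i=0
  .##|#  b3=1 t=0,i=6
  .#.|#  b2=1 t=0,i=3
  ..#|#  b1=1 t=0,i=2
  ...|.  b0=0 t=0,i=1
  bits 00011110 = 30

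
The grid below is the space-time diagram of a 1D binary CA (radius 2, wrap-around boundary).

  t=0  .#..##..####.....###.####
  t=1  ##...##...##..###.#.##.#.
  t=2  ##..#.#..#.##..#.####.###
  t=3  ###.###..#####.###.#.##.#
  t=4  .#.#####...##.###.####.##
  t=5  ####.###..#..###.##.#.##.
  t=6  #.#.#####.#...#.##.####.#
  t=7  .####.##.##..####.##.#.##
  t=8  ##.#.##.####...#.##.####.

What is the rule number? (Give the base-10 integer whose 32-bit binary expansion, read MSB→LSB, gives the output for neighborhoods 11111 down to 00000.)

3740294207

  nb #####: next=#  (t=2,i=24, bit31=1)
  nb ####.: next=#  (t=0,i=10, bit30=1)
  nb ###.#: next=.  (t=0,i=19, bit29=0)
  nb ###..: next=#  (t=0,i=11, bit28=1)
  nb ##.##: next=#  (t=0,i=20, bit27=1)
  nb ##.#.: next=#  (t=0,i=0, bit26=1)
  nb ##..#: next=#  (t=0,i=6, bit25=1)
  nb ##...: next=.  (t=0,i=12, bit24=0)
  nb #.###: next=#  (t=0,i=21, bit23=1)
  nb #.##.: next=#  (t=1,i=0, bit22=1)
  nb #.#.#: next=#  (t=1,i=18, bit21=1)
  nb #.#..: next=#  (t=0,i=1, bit20=1)
  nb #..##: next=.  (t=0,i=3, bit19=0)
  nb #..#.: next=.  (t=2,i=3, bit18=0)
  nb #...#: next=.  (t=1,i=3, bit17=0)
  nb #....: next=.  (t=0,i=13, bit16=0)
  nb .####: next=.  (t=0,i=9, bit15=0)
  nb .###.: next=#  (t=0,i=18, bit14=1)
  nb .##.#: next=.  (t=1,i=21, bit13=0)
  nb .##..: next=#  (t=0,i=5, bit12=1)
  nb .#.##: next=#  (t=1,i=19, bit11=1)
  nb .#.#.: next=#  (t=2,i=5, bit10=1)
  nb .#..#: next=.  (t=0,i=2, bit9=0)
  nb .#...: next=.  (t=6,i=11, bit8=0)
  nb ..###: next=.  (t=0,i=8, bit7=0)
  nb ..##.: next=.  (t=0,i=4, bit6=0)
  nb ..#.#: next=#  (t=2,i=4, bit5=1)
  nb ..#..: next=#  (t=5,i=10, bit4=1)
  nb ...##: next=#  (t=0,i=16, bit3=1)
  nb ...#.: next=#  (t=6,i=13, bit2=1)
  nb ....#: next=#  (t=0,i=15, bit1=1)
  nb .....: next=#  (t=0,i=14, bit0=1)
  bits 11011110111100000101110000111111 = 3740294207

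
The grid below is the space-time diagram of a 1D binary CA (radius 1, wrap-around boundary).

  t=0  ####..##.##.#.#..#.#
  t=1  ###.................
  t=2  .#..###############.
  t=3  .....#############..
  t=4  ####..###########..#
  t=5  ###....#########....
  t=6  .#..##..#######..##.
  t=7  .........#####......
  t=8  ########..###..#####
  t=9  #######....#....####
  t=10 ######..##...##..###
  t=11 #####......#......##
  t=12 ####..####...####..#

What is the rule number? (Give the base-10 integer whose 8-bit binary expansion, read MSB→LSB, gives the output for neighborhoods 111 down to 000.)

129

  ###|#  b7=1 t=0,i=0
  ##.|.  b6=0 t=0,i=3
  #.#|.  b5=0 t=0,i=8
  #..|.  b4=0 t=0,i=4
  .##|.  b3=0 t=0,i=6
  .#.|.  b2=0 t=0,i=12
  ..#|.  b1=0 t=0,i=5
  ...|#  b0=1 t=1,i=4
  bits 10000001 = 129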